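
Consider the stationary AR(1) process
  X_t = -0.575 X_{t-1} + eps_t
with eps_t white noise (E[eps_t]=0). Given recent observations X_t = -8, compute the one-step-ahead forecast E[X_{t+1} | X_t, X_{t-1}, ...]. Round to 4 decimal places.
E[X_{t+1} \mid \mathcal F_t] = 4.6000

For an AR(p) model X_t = c + sum_i phi_i X_{t-i} + eps_t, the
one-step-ahead conditional mean is
  E[X_{t+1} | X_t, ...] = c + sum_i phi_i X_{t+1-i}.
Substitute known values:
  E[X_{t+1} | ...] = (-0.575) * (-8)
                   = 4.6000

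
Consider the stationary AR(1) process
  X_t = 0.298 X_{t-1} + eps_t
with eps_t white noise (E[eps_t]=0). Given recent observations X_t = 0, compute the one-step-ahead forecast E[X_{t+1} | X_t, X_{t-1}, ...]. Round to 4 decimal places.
E[X_{t+1} \mid \mathcal F_t] = 0.0000

For an AR(p) model X_t = c + sum_i phi_i X_{t-i} + eps_t, the
one-step-ahead conditional mean is
  E[X_{t+1} | X_t, ...] = c + sum_i phi_i X_{t+1-i}.
Substitute known values:
  E[X_{t+1} | ...] = (0.298) * (0)
                   = 0.0000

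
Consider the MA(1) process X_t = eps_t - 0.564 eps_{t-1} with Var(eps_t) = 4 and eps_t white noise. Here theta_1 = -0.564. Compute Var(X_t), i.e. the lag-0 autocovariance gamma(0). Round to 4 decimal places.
\gamma(0) = 5.2724

For an MA(q) process X_t = eps_t + sum_i theta_i eps_{t-i} with
Var(eps_t) = sigma^2, the variance is
  gamma(0) = sigma^2 * (1 + sum_i theta_i^2).
  sum_i theta_i^2 = (-0.564)^2 = 0.318096.
  gamma(0) = 4 * (1 + 0.318096) = 4 * 1.318096 = 5.272384, which rounds to 5.2724.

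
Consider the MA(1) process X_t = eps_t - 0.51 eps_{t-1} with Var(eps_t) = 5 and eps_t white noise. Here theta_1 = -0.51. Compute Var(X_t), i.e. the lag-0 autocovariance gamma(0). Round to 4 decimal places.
\gamma(0) = 6.3005

For an MA(q) process X_t = eps_t + sum_i theta_i eps_{t-i} with
Var(eps_t) = sigma^2, the variance is
  gamma(0) = sigma^2 * (1 + sum_i theta_i^2).
  sum_i theta_i^2 = (-0.51)^2 = 0.2601.
  gamma(0) = 5 * (1 + 0.2601) = 5 * 1.2601 = 6.3005.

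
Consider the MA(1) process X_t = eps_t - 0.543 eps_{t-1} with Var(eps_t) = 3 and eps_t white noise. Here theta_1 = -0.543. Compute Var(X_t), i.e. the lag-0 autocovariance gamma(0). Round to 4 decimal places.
\gamma(0) = 3.8845

For an MA(q) process X_t = eps_t + sum_i theta_i eps_{t-i} with
Var(eps_t) = sigma^2, the variance is
  gamma(0) = sigma^2 * (1 + sum_i theta_i^2).
  sum_i theta_i^2 = (-0.543)^2 = 0.294849.
  gamma(0) = 3 * (1 + 0.294849) = 3 * 1.294849 = 3.884547, which rounds to 3.8845.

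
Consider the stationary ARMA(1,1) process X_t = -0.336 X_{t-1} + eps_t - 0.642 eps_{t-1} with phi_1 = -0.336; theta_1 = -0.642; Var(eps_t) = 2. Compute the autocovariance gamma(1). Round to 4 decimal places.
\gamma(1) = -2.6806

Multiply the model equation by X_{t-k} and take expectations. With theta_0 = psi_0 = 1 and psi_j the MA(infinity) weights, this gives
  gamma(k) - sum_i phi_i gamma(k-i) = c_k,
  c_k = sigma^2 * sum_{j=k..q} theta_j psi_{j-k}   (c_k = 0 for k > q),
using gamma(-m) = gamma(m).
psi-weights needed (psi_j = theta_j + sum_i phi_i psi_{j-i}):
  psi_1 = theta_1 + phi_1 = -0.642 + (-0.336) = -0.978
Right-hand sides:
  c_0 = sigma^2 (1 + theta_1 psi_1) = 2 * (1 + (-0.642)(-0.978)) = 2 * 1.627876 = 3.255752
  c_1 = sigma^2 theta_1 = 2 * (-0.642) = -1.284
  c_2 = 0
Equations for k = 0 and k = 1 (AR order 1):
  gamma(0) = phi_1 gamma(1) + c_0
  gamma(1) = phi_1 gamma(0) + c_1
Substituting the second into the first: gamma(0) (1 - phi_1^2) = c_0 + phi_1 c_1, so
  gamma(0) = (c_0 + phi_1 c_1) / (1 - phi_1^2) = (3.255752 + (-0.336)(-1.284)) / (1 - (-0.336)^2) = 3.687176 / 0.887104 = 4.156419.
  gamma(1) = phi_1 gamma(0) + c_1 = (-0.336)(4.156419) + (-1.284) = -2.680557.
Therefore gamma(1) = -2.6806 (to 4 decimal places).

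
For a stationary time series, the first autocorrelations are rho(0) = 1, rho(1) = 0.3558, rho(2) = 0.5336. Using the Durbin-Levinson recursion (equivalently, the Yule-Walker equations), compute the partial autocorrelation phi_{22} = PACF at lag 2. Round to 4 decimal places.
\phi_{22} = 0.4660

The PACF at lag k is phi_{kk}, the last component of the solution
to the Yule-Walker system G_k phi = r_k where
  (G_k)_{ij} = rho(|i - j|), (r_k)_i = rho(i), i,j = 1..k.
Equivalently, Durbin-Levinson gives phi_{kk} iteratively:
  phi_{11} = rho(1)
  phi_{kk} = [rho(k) - sum_{j=1..k-1} phi_{k-1,j} rho(k-j)]
            / [1 - sum_{j=1..k-1} phi_{k-1,j} rho(j)],
  phi_{k,j} = phi_{k-1,j} - phi_{kk} phi_{k-1,k-j},  j = 1..k-1.
Step k = 1:
  phi_11 = rho(1) = 0.3558.
Step k = 2:
  phi_22 = [rho(2) - phi_11 rho(1)] / [1 - phi_11 rho(1)] = [0.5336 - (0.3558)(0.3558)] / [1 - (0.3558)(0.3558)]
         = 0.40700636 / 0.87340636 = 0.466.
Therefore phi_{22} = 0.4660.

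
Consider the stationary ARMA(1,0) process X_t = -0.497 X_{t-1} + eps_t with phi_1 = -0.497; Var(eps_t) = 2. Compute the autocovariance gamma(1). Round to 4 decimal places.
\gamma(1) = -1.3201

Multiply the model equation by X_{t-k} and take expectations. With theta_0 = psi_0 = 1 and psi_j the MA(infinity) weights, this gives
  gamma(k) - sum_i phi_i gamma(k-i) = c_k,
  c_k = sigma^2 * sum_{j=k..q} theta_j psi_{j-k}   (c_k = 0 for k > q),
using gamma(-m) = gamma(m).
Pure AR (q = 0): c_0 = sigma^2 = 2, c_k = 0 for k >= 1.
Equations for k = 0 and k = 1 (AR order 1):
  gamma(0) = phi_1 gamma(1) + c_0
  gamma(1) = phi_1 gamma(0) + c_1
Substituting the second into the first: gamma(0) (1 - phi_1^2) = c_0 + phi_1 c_1, so
  gamma(0) = c_0 / (1 - phi_1^2) = 2 / (1 - (-0.497)^2) = 2 / 0.752991 = 2.656074.
  gamma(1) = phi_1 gamma(0) = (-0.497)(2.656074) = -1.320069.
Therefore gamma(1) = -1.3201 (to 4 decimal places).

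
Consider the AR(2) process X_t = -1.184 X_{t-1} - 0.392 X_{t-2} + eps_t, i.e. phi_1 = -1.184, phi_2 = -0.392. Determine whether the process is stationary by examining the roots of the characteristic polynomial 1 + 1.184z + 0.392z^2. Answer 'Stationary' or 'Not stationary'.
\text{Stationary}

The AR(p) characteristic polynomial is P(z) = 1 + 1.184z + 0.392z^2.
Stationarity requires all roots to lie outside the unit circle, i.e. |z| > 1 for every root.
Set 1 + (1.184) z + (0.392) z^2 = 0, i.e. a z^2 + b z + c = 0 with a = 0.392, b = 1.184, c = 1.
Discriminant D = b^2 - 4ac = (1.184)^2 - 4*(0.392)*1 = 1.401856 - (1.568) = -0.166144.
D < 0, so the roots are the complex-conjugate pair z = (-b +/- i sqrt(-D)) / (2a) = -1.5102 +/- 0.5199i.
For a conjugate pair |z|^2 = z * conj(z) = (product of roots) = c/a = 1/(0.392) = 2.55102, so |z| = sqrt(2.55102) = 1.5972 for both roots.
Moduli of all roots: 1.5972, 1.5972.
All moduli strictly greater than 1? Yes.
Verdict: Stationary.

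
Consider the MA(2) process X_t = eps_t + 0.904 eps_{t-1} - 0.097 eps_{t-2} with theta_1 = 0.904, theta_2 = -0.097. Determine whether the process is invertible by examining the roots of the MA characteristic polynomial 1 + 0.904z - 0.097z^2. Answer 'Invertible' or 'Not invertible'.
\text{Not invertible}

The MA(q) characteristic polynomial is P(z) = 1 + 0.904z - 0.097z^2.
Invertibility requires all roots to lie outside the unit circle, i.e. |z| > 1 for every root.
Set 1 + (0.904) z + (-0.097) z^2 = 0, i.e. a z^2 + b z + c = 0 with a = -0.097, b = 0.904, c = 1.
Discriminant D = b^2 - 4ac = (0.904)^2 - 4*(-0.097)*1 = 0.817216 - (-0.388) = 1.205216.
D >= 0, so the roots are real: z = (-b +/- sqrt(D)) / (2a) = (-0.904 +/- 1.097823) / (-0.194).
  z_1 = (-0.904 + 1.097823) / (-0.194) = -0.9991,   |z_1| = 0.9991.
  z_2 = (-0.904 - 1.097823) / (-0.194) = 10.3187,   |z_2| = 10.3187.
Moduli of all roots: 0.9991, 10.3187.
All moduli strictly greater than 1? No.
Verdict: Not invertible.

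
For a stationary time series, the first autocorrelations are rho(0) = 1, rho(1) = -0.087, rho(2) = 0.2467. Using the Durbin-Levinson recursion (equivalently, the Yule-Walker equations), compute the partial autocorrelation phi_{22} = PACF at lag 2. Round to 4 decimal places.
\phi_{22} = 0.2410

The PACF at lag k is phi_{kk}, the last component of the solution
to the Yule-Walker system G_k phi = r_k where
  (G_k)_{ij} = rho(|i - j|), (r_k)_i = rho(i), i,j = 1..k.
Equivalently, Durbin-Levinson gives phi_{kk} iteratively:
  phi_{11} = rho(1)
  phi_{kk} = [rho(k) - sum_{j=1..k-1} phi_{k-1,j} rho(k-j)]
            / [1 - sum_{j=1..k-1} phi_{k-1,j} rho(j)],
  phi_{k,j} = phi_{k-1,j} - phi_{kk} phi_{k-1,k-j},  j = 1..k-1.
Step k = 1:
  phi_11 = rho(1) = -0.087.
Step k = 2:
  phi_22 = [rho(2) - phi_11 rho(1)] / [1 - phi_11 rho(1)] = [0.2467 - (-0.087)(-0.087)] / [1 - (-0.087)(-0.087)]
         = 0.239131 / 0.992431 = 0.241.
Therefore phi_{22} = 0.2410.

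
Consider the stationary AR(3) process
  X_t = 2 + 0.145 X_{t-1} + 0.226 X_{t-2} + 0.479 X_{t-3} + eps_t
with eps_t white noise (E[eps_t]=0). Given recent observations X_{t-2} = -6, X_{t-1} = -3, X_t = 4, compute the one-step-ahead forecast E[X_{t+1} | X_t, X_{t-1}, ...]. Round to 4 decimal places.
E[X_{t+1} \mid \mathcal F_t] = -0.9720

For an AR(p) model X_t = c + sum_i phi_i X_{t-i} + eps_t, the
one-step-ahead conditional mean is
  E[X_{t+1} | X_t, ...] = c + sum_i phi_i X_{t+1-i}.
Substitute known values:
  E[X_{t+1} | ...] = 2 + (0.145) * (4) + (0.226) * (-3) + (0.479) * (-6)
                   = -0.9720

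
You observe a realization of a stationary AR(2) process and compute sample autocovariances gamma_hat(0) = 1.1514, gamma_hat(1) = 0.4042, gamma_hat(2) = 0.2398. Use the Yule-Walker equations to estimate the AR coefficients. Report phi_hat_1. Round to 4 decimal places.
\hat\phi_{1} = 0.3170

The Yule-Walker equations for an AR(p) process read, in matrix form,
  Gamma_p phi = r_p,   with   (Gamma_p)_{ij} = gamma(|i - j|),
                       (r_p)_i = gamma(i),   i,j = 1..p.
Substitute the sample gammas (Toeplitz matrix and right-hand side of size 2):
  Gamma_p = [[1.1514, 0.4042], [0.4042, 1.1514]]
  r_p     = [0.4042, 0.2398]
Written out:
  1.1514 phi_1 + 0.4042 phi_2 = 0.4042
  0.4042 phi_1 + 1.1514 phi_2 = 0.2398
Solve by Cramer's rule:
  det = gamma(0)^2 - gamma(1)^2 = (1.1514)^2 - (0.4042)^2 = 1.32572196 - 0.16337764 = 1.16234432
  phi_hat_1 = [gamma(1) gamma(0) - gamma(1) gamma(2)] / det = [(0.4042)(1.1514) - (0.4042)(0.2398)] / 1.16234432 = 0.36846872 / 1.16234432 = 0.317
  phi_hat_2 = [gamma(0) gamma(2) - gamma(1)^2] / det = [(1.1514)(0.2398) - (0.4042)^2] / 1.16234432 = 0.11272808 / 1.16234432 = 0.097
So phi_hat = [0.3170, 0.0970].
Therefore phi_hat_1 = 0.3170.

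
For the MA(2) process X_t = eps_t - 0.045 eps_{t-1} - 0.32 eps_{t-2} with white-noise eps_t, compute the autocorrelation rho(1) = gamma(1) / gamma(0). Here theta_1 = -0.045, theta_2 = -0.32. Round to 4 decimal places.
\rho(1) = -0.0277

For an MA(q) process with theta_0 = 1, the autocovariance is
  gamma(k) = sigma^2 * sum_{i=0..q-k} theta_i * theta_{i+k},
and rho(k) = gamma(k) / gamma(0). Sigma^2 cancels.
  numerator   = (1)*(-0.045) + (-0.045)*(-0.32) = -0.0306.
  denominator = (1)^2 + (-0.045)^2 + (-0.32)^2 = 1.104425.
  rho(1) = -0.0306 / 1.104425 = -0.0277.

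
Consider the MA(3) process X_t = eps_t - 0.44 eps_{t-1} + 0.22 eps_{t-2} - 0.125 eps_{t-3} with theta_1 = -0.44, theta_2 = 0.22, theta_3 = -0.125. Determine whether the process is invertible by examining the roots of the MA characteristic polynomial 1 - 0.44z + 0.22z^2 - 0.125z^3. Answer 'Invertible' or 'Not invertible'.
\text{Invertible}

The MA(q) characteristic polynomial is P(z) = 1 - 0.44z + 0.22z^2 - 0.125z^3.
Invertibility requires all roots to lie outside the unit circle, i.e. |z| > 1 for every root.
Degree 3: look for a simple real root z0 first, then factor out (1 - z/z0) and solve the remaining quadratic.
Testing z0 = 2: P(2) = 1 + (-0.44)(2) + (0.22)(2)^2 + (-0.125)(2)^3
  = 1 + (-0.88) + (0.88) + (-1) = 0.  So z_0 = 2 is a root, |z_0| = 2.
Divide out the factor (1 - 0.5 z) = (1 - z/z0) (since 1/z0 = 0.5):
  P(z) = (1 - 0.5 z)(1 + (0.06) z + (0.25) z^2)
  [check: z-coef 0.06 - (0.5) = -0.44; z^2-coef 0.25 - (0.5)(0.06) = 0.22; z^3-coef -(0.5)(0.25) = -0.125.]
Remaining roots from the quadratic factor 1 + (0.06) z + (0.25) z^2:
  Set 1 + (0.06) z + (0.25) z^2 = 0, i.e. a z^2 + b z + c = 0 with a = 0.25, b = 0.06, c = 1.
  Discriminant D = b^2 - 4ac = (0.06)^2 - 4*(0.25)*1 = 0.0036 - (1) = -0.9964.
  D < 0, so the roots are the complex-conjugate pair z = (-b +/- i sqrt(-D)) / (2a) = -0.12 +/- 1.9964i.
  For a conjugate pair |z|^2 = z * conj(z) = (product of roots) = c/a = 1/(0.25) = 4, so |z| = sqrt(4) = 2 for both roots.
Moduli of all roots: 2.0000, 2.0000, 2.0000.
All moduli strictly greater than 1? Yes.
Verdict: Invertible.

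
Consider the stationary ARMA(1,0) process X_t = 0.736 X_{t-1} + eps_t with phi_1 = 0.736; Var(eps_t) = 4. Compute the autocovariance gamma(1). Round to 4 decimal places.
\gamma(1) = 6.4237

Multiply the model equation by X_{t-k} and take expectations. With theta_0 = psi_0 = 1 and psi_j the MA(infinity) weights, this gives
  gamma(k) - sum_i phi_i gamma(k-i) = c_k,
  c_k = sigma^2 * sum_{j=k..q} theta_j psi_{j-k}   (c_k = 0 for k > q),
using gamma(-m) = gamma(m).
Pure AR (q = 0): c_0 = sigma^2 = 4, c_k = 0 for k >= 1.
Equations for k = 0 and k = 1 (AR order 1):
  gamma(0) = phi_1 gamma(1) + c_0
  gamma(1) = phi_1 gamma(0) + c_1
Substituting the second into the first: gamma(0) (1 - phi_1^2) = c_0 + phi_1 c_1, so
  gamma(0) = c_0 / (1 - phi_1^2) = 4 / (1 - (0.736)^2) = 4 / 0.458304 = 8.727831.
  gamma(1) = phi_1 gamma(0) = (0.736)(8.727831) = 6.423684.
Therefore gamma(1) = 6.4237 (to 4 decimal places).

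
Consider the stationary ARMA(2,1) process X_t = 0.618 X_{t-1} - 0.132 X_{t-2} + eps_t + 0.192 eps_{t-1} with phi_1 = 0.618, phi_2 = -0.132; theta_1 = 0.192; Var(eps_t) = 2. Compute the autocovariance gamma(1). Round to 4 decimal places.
\gamma(1) = 2.3125

Multiply the model equation by X_{t-k} and take expectations. With theta_0 = psi_0 = 1 and psi_j the MA(infinity) weights, this gives
  gamma(k) - sum_i phi_i gamma(k-i) = c_k,
  c_k = sigma^2 * sum_{j=k..q} theta_j psi_{j-k}   (c_k = 0 for k > q),
using gamma(-m) = gamma(m).
psi-weights needed (psi_j = theta_j + sum_i phi_i psi_{j-i}):
  psi_1 = theta_1 + phi_1 = 0.192 + (0.618) = 0.81
Right-hand sides:
  c_0 = sigma^2 (1 + theta_1 psi_1) = 2 * (1 + (0.192)(0.81)) = 2 * 1.15552 = 2.31104
  c_1 = sigma^2 theta_1 = 2 * (0.192) = 0.384
  c_2 = 0
Equations for k = 0, 1, 2 (AR order 2, c_2 = 0):
  (E0) gamma(0) = phi_1 gamma(1) + phi_2 gamma(2) + c_0
  (E1) gamma(1) = phi_1 gamma(0) + phi_2 gamma(1) + c_1
  (E2) gamma(2) = phi_1 gamma(1) + phi_2 gamma(0)
From (E1): gamma(1) = A gamma(0) + B with
  A = phi_1 / (1 - phi_2) = 0.618 / 1.132 = 0.545936,   B = c_1 / (1 - phi_2) = 0.384 / 1.132 = 0.339223.
Insert (E2) into (E0): gamma(0) (1 - phi_2^2) = phi_1 (1 + phi_2) gamma(1) + c_0.
  phi_1 (1 + phi_2) = (0.618)(0.868) = 0.536424,   1 - phi_2^2 = 0.982576.
Replace gamma(1) by A gamma(0) + B and collect gamma(0):
  gamma(0) [0.982576 - (0.536424)(0.545936)] = (0.536424)(0.339223) + 2.31104
  gamma(0) * 0.689723 = 2.493007
  gamma(0) = 2.493007 / 0.689723 = 3.614507.
  gamma(1) = A gamma(0) + B = (0.545936)(3.614507) + (0.339223) = 2.312513.
Therefore gamma(1) = 2.3125 (to 4 decimal places).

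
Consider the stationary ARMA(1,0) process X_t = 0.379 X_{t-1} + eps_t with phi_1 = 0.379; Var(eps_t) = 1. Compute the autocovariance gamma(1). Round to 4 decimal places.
\gamma(1) = 0.4426

Multiply the model equation by X_{t-k} and take expectations. With theta_0 = psi_0 = 1 and psi_j the MA(infinity) weights, this gives
  gamma(k) - sum_i phi_i gamma(k-i) = c_k,
  c_k = sigma^2 * sum_{j=k..q} theta_j psi_{j-k}   (c_k = 0 for k > q),
using gamma(-m) = gamma(m).
Pure AR (q = 0): c_0 = sigma^2 = 1, c_k = 0 for k >= 1.
Equations for k = 0 and k = 1 (AR order 1):
  gamma(0) = phi_1 gamma(1) + c_0
  gamma(1) = phi_1 gamma(0) + c_1
Substituting the second into the first: gamma(0) (1 - phi_1^2) = c_0 + phi_1 c_1, so
  gamma(0) = c_0 / (1 - phi_1^2) = 1 / (1 - (0.379)^2) = 1 / 0.856359 = 1.167735.
  gamma(1) = phi_1 gamma(0) = (0.379)(1.167735) = 0.442571.
Therefore gamma(1) = 0.4426 (to 4 decimal places).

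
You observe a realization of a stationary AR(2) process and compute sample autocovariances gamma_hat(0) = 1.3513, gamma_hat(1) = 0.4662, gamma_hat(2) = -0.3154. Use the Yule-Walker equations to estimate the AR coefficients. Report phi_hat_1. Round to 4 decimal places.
\hat\phi_{1} = 0.4830

The Yule-Walker equations for an AR(p) process read, in matrix form,
  Gamma_p phi = r_p,   with   (Gamma_p)_{ij} = gamma(|i - j|),
                       (r_p)_i = gamma(i),   i,j = 1..p.
Substitute the sample gammas (Toeplitz matrix and right-hand side of size 2):
  Gamma_p = [[1.3513, 0.4662], [0.4662, 1.3513]]
  r_p     = [0.4662, -0.3154]
Written out:
  1.3513 phi_1 + 0.4662 phi_2 = 0.4662
  0.4662 phi_1 + 1.3513 phi_2 = -0.3154
Solve by Cramer's rule:
  det = gamma(0)^2 - gamma(1)^2 = (1.3513)^2 - (0.4662)^2 = 1.82601169 - 0.21734244 = 1.60866925
  phi_hat_1 = [gamma(1) gamma(0) - gamma(1) gamma(2)] / det = [(0.4662)(1.3513) - (0.4662)(-0.3154)] / 1.60866925 = 0.77701554 / 1.60866925 = 0.483
  phi_hat_2 = [gamma(0) gamma(2) - gamma(1)^2] / det = [(1.3513)(-0.3154) - (0.4662)^2] / 1.60866925 = -0.64354246 / 1.60866925 = -0.4
So phi_hat = [0.4830, -0.4000].
Therefore phi_hat_1 = 0.4830.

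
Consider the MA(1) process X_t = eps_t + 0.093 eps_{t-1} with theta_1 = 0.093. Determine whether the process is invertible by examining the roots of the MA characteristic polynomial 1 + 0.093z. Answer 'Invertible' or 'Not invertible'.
\text{Invertible}

The MA(q) characteristic polynomial is P(z) = 1 + 0.093z.
Invertibility requires all roots to lie outside the unit circle, i.e. |z| > 1 for every root.
This is linear in z: 1 + (0.093) z = 0  =>  z = -1/(0.093) = -10.752688,  |z| = 10.752688.
Moduli of all roots: 10.7527.
All moduli strictly greater than 1? Yes.
Verdict: Invertible.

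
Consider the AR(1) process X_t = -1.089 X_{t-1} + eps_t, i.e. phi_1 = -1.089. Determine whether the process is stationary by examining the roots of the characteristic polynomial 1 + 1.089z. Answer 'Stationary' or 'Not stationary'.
\text{Not stationary}

The AR(p) characteristic polynomial is P(z) = 1 + 1.089z.
Stationarity requires all roots to lie outside the unit circle, i.e. |z| > 1 for every root.
This is linear in z: 1 + (1.089) z = 0  =>  z = -1/(1.089) = -0.918274,  |z| = 0.918274.
Moduli of all roots: 0.9183.
All moduli strictly greater than 1? No.
Verdict: Not stationary.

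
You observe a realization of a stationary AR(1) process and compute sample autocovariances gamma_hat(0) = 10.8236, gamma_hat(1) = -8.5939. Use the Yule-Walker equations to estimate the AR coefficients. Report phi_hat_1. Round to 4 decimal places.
\hat\phi_{1} = -0.7940

The Yule-Walker equations for an AR(p) process read, in matrix form,
  Gamma_p phi = r_p,   with   (Gamma_p)_{ij} = gamma(|i - j|),
                       (r_p)_i = gamma(i),   i,j = 1..p.
Substitute the sample gammas (Toeplitz matrix and right-hand side of size 1):
  Gamma_p = [[10.8236]]
  r_p     = [-8.5939]
With p = 1 this is the single equation gamma(0) phi_1 = gamma(1):
  phi_hat_1 = gamma(1) / gamma(0) = -8.5939 / 10.8236 = -0.7940.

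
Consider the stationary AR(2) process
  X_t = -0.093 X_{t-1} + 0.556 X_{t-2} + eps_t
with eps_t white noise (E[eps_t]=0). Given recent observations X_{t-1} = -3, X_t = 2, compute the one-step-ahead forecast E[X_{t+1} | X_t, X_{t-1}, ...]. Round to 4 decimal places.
E[X_{t+1} \mid \mathcal F_t] = -1.8540

For an AR(p) model X_t = c + sum_i phi_i X_{t-i} + eps_t, the
one-step-ahead conditional mean is
  E[X_{t+1} | X_t, ...] = c + sum_i phi_i X_{t+1-i}.
Substitute known values:
  E[X_{t+1} | ...] = (-0.093) * (2) + (0.556) * (-3)
                   = -1.8540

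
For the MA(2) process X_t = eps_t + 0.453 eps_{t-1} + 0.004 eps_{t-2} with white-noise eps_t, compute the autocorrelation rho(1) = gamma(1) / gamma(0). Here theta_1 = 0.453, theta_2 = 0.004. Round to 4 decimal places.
\rho(1) = 0.3774

For an MA(q) process with theta_0 = 1, the autocovariance is
  gamma(k) = sigma^2 * sum_{i=0..q-k} theta_i * theta_{i+k},
and rho(k) = gamma(k) / gamma(0). Sigma^2 cancels.
  numerator   = (1)*(0.453) + (0.453)*(0.004) = 0.454812.
  denominator = (1)^2 + (0.453)^2 + (0.004)^2 = 1.205225.
  rho(1) = 0.454812 / 1.205225 = 0.3774.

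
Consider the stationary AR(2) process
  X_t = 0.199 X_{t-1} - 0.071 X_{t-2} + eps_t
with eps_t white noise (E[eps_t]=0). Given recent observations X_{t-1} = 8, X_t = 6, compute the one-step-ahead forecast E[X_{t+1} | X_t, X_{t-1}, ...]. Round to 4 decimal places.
E[X_{t+1} \mid \mathcal F_t] = 0.6260

For an AR(p) model X_t = c + sum_i phi_i X_{t-i} + eps_t, the
one-step-ahead conditional mean is
  E[X_{t+1} | X_t, ...] = c + sum_i phi_i X_{t+1-i}.
Substitute known values:
  E[X_{t+1} | ...] = (0.199) * (6) + (-0.071) * (8)
                   = 0.6260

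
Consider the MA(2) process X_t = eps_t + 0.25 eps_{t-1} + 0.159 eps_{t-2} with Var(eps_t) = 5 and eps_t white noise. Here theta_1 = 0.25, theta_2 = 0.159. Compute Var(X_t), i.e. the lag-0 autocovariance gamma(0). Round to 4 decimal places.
\gamma(0) = 5.4389

For an MA(q) process X_t = eps_t + sum_i theta_i eps_{t-i} with
Var(eps_t) = sigma^2, the variance is
  gamma(0) = sigma^2 * (1 + sum_i theta_i^2).
  sum_i theta_i^2 = (0.25)^2 + (0.159)^2 = 0.0625 + 0.025281 = 0.087781.
  gamma(0) = 5 * (1 + 0.087781) = 5 * 1.087781 = 5.438905, which rounds to 5.4389.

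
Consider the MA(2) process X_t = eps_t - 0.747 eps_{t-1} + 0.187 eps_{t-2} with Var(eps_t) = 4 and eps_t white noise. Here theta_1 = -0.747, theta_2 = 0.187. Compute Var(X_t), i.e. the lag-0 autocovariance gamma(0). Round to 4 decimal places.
\gamma(0) = 6.3719

For an MA(q) process X_t = eps_t + sum_i theta_i eps_{t-i} with
Var(eps_t) = sigma^2, the variance is
  gamma(0) = sigma^2 * (1 + sum_i theta_i^2).
  sum_i theta_i^2 = (-0.747)^2 + (0.187)^2 = 0.558009 + 0.034969 = 0.592978.
  gamma(0) = 4 * (1 + 0.592978) = 4 * 1.592978 = 6.371912, which rounds to 6.3719.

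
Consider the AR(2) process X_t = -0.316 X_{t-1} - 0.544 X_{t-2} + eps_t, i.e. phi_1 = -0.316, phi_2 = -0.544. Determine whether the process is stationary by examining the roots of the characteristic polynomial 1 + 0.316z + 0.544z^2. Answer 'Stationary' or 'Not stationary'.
\text{Stationary}

The AR(p) characteristic polynomial is P(z) = 1 + 0.316z + 0.544z^2.
Stationarity requires all roots to lie outside the unit circle, i.e. |z| > 1 for every root.
Set 1 + (0.316) z + (0.544) z^2 = 0, i.e. a z^2 + b z + c = 0 with a = 0.544, b = 0.316, c = 1.
Discriminant D = b^2 - 4ac = (0.316)^2 - 4*(0.544)*1 = 0.099856 - (2.176) = -2.076144.
D < 0, so the roots are the complex-conjugate pair z = (-b +/- i sqrt(-D)) / (2a) = -0.2904 +/- 1.3243i.
For a conjugate pair |z|^2 = z * conj(z) = (product of roots) = c/a = 1/(0.544) = 1.838235, so |z| = sqrt(1.838235) = 1.3558 for both roots.
Moduli of all roots: 1.3558, 1.3558.
All moduli strictly greater than 1? Yes.
Verdict: Stationary.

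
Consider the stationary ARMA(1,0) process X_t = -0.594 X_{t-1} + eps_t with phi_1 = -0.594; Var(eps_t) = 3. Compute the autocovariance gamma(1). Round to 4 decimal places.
\gamma(1) = -2.7536

Multiply the model equation by X_{t-k} and take expectations. With theta_0 = psi_0 = 1 and psi_j the MA(infinity) weights, this gives
  gamma(k) - sum_i phi_i gamma(k-i) = c_k,
  c_k = sigma^2 * sum_{j=k..q} theta_j psi_{j-k}   (c_k = 0 for k > q),
using gamma(-m) = gamma(m).
Pure AR (q = 0): c_0 = sigma^2 = 3, c_k = 0 for k >= 1.
Equations for k = 0 and k = 1 (AR order 1):
  gamma(0) = phi_1 gamma(1) + c_0
  gamma(1) = phi_1 gamma(0) + c_1
Substituting the second into the first: gamma(0) (1 - phi_1^2) = c_0 + phi_1 c_1, so
  gamma(0) = c_0 / (1 - phi_1^2) = 3 / (1 - (-0.594)^2) = 3 / 0.647164 = 4.63561.
  gamma(1) = phi_1 gamma(0) = (-0.594)(4.63561) = -2.753552.
Therefore gamma(1) = -2.7536 (to 4 decimal places).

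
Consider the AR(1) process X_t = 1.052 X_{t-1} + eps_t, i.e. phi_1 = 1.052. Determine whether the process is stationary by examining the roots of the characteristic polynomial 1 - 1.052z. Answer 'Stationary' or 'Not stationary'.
\text{Not stationary}

The AR(p) characteristic polynomial is P(z) = 1 - 1.052z.
Stationarity requires all roots to lie outside the unit circle, i.e. |z| > 1 for every root.
This is linear in z: 1 + (-1.052) z = 0  =>  z = -1/(-1.052) = 0.95057,  |z| = 0.95057.
Moduli of all roots: 0.9506.
All moduli strictly greater than 1? No.
Verdict: Not stationary.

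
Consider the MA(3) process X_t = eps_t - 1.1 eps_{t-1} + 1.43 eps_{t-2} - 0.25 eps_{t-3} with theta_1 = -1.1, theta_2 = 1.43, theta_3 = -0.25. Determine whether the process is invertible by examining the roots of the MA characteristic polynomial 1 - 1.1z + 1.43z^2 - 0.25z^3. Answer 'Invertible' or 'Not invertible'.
\text{Not invertible}

The MA(q) characteristic polynomial is P(z) = 1 - 1.1z + 1.43z^2 - 0.25z^3.
Invertibility requires all roots to lie outside the unit circle, i.e. |z| > 1 for every root.
Degree 3: look for a simple real root z0 first, then factor out (1 - z/z0) and solve the remaining quadratic.
Testing z0 = 5: P(5) = 1 + (-1.1)(5) + (1.43)(5)^2 + (-0.25)(5)^3
  = 1 + (-5.5) + (35.75) + (-31.25) = 0.  So z_0 = 5 is a root, |z_0| = 5.
Divide out the factor (1 - 0.2 z) = (1 - z/z0) (since 1/z0 = 0.2):
  P(z) = (1 - 0.2 z)(1 + (-0.9) z + (1.25) z^2)
  [check: z-coef -0.9 - (0.2) = -1.1; z^2-coef 1.25 - (0.2)(-0.9) = 1.43; z^3-coef -(0.2)(1.25) = -0.25.]
Remaining roots from the quadratic factor 1 + (-0.9) z + (1.25) z^2:
  Set 1 + (-0.9) z + (1.25) z^2 = 0, i.e. a z^2 + b z + c = 0 with a = 1.25, b = -0.9, c = 1.
  Discriminant D = b^2 - 4ac = (-0.9)^2 - 4*(1.25)*1 = 0.81 - (5) = -4.19.
  D < 0, so the roots are the complex-conjugate pair z = (-b +/- i sqrt(-D)) / (2a) = 0.36 +/- 0.8188i.
  For a conjugate pair |z|^2 = z * conj(z) = (product of roots) = c/a = 1/(1.25) = 0.8, so |z| = sqrt(0.8) = 0.8944 for both roots.
Moduli of all roots: 5.0000, 0.8944, 0.8944.
All moduli strictly greater than 1? No.
Verdict: Not invertible.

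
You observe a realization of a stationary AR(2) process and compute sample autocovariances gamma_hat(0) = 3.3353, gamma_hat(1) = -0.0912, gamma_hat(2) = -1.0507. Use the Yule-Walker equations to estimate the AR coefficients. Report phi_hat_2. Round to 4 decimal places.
\hat\phi_{2} = -0.3160

The Yule-Walker equations for an AR(p) process read, in matrix form,
  Gamma_p phi = r_p,   with   (Gamma_p)_{ij} = gamma(|i - j|),
                       (r_p)_i = gamma(i),   i,j = 1..p.
Substitute the sample gammas (Toeplitz matrix and right-hand side of size 2):
  Gamma_p = [[3.3353, -0.0912], [-0.0912, 3.3353]]
  r_p     = [-0.0912, -1.0507]
Written out:
  3.3353 phi_1 - 0.0912 phi_2 = -0.0912
  -0.0912 phi_1 + 3.3353 phi_2 = -1.0507
Solve by Cramer's rule:
  det = gamma(0)^2 - gamma(1)^2 = (3.3353)^2 - (-0.0912)^2 = 11.12422609 - 0.00831744 = 11.11590865
  phi_hat_1 = [gamma(1) gamma(0) - gamma(1) gamma(2)] / det = [(-0.0912)(3.3353) - (-0.0912)(-1.0507)] / 11.11590865 = -0.4000032 / 11.11590865 = -0.036
  phi_hat_2 = [gamma(0) gamma(2) - gamma(1)^2] / det = [(3.3353)(-1.0507) - (-0.0912)^2] / 11.11590865 = -3.51271715 / 11.11590865 = -0.316
So phi_hat = [-0.0360, -0.3160].
Therefore phi_hat_2 = -0.3160.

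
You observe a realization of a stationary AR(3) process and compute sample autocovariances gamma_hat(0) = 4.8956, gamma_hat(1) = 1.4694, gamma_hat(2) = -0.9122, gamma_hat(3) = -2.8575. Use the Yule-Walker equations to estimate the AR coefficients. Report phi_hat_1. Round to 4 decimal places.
\hat\phi_{1} = 0.2370

The Yule-Walker equations for an AR(p) process read, in matrix form,
  Gamma_p phi = r_p,   with   (Gamma_p)_{ij} = gamma(|i - j|),
                       (r_p)_i = gamma(i),   i,j = 1..p.
Substitute the sample gammas (Toeplitz matrix and right-hand side of size 3):
  Gamma_p = [[4.8956, 1.4694, -0.9122], [1.4694, 4.8956, 1.4694], [-0.9122, 1.4694, 4.8956]]
  r_p     = [1.4694, -0.9122, -2.8575]
Written out (R1..R3):
  (R1) 4.8956 phi_1 + 1.4694 phi_2 - 0.9122 phi_3 = 1.4694
  (R2) 1.4694 phi_1 + 4.8956 phi_2 + 1.4694 phi_3 = -0.9122
  (R3) -0.9122 phi_1 + 1.4694 phi_2 + 4.8956 phi_3 = -2.8575
Gaussian elimination:
  R2 <- R2 - (1.4694/4.8956) R1 = R2 - (0.300147) R1:  4.454564 phi_2 + 1.743194 phi_3 = -1.353236
  R3 <- R3 - (-0.9122/4.8956) R1 = R3 - (-0.186331) R1:  1.743194 phi_2 + 4.725629 phi_3 = -2.583706
  R3 <- R3 - (1.743194/4.454564) R2 = R3 - (0.391328) R2:  4.043469 phi_3 = -2.054147
Back-substitution:
  phi_hat_3 = -2.054147 / 4.043469 = -0.508016
  phi_hat_2 = (-1.353236 - (1.743194)(-0.508016)) / 4.454564 = -0.104986
  phi_hat_1 = (1.4694 - (1.4694)(-0.104986) - (-0.9122)(-0.508016)) / 4.8956 = 0.236999
So phi_hat = [0.2370, -0.1050, -0.5080].
Therefore phi_hat_1 = 0.2370.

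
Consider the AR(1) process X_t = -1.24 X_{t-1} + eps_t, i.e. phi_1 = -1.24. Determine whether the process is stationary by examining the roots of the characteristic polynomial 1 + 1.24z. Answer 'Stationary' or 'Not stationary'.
\text{Not stationary}

The AR(p) characteristic polynomial is P(z) = 1 + 1.24z.
Stationarity requires all roots to lie outside the unit circle, i.e. |z| > 1 for every root.
This is linear in z: 1 + (1.24) z = 0  =>  z = -1/(1.24) = -0.806452,  |z| = 0.806452.
Moduli of all roots: 0.8065.
All moduli strictly greater than 1? No.
Verdict: Not stationary.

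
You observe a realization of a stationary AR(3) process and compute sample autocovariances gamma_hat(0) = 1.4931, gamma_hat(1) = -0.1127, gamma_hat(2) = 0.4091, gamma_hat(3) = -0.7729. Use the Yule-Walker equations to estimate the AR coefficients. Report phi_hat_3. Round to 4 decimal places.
\hat\phi_{3} = -0.5230

The Yule-Walker equations for an AR(p) process read, in matrix form,
  Gamma_p phi = r_p,   with   (Gamma_p)_{ij} = gamma(|i - j|),
                       (r_p)_i = gamma(i),   i,j = 1..p.
Substitute the sample gammas (Toeplitz matrix and right-hand side of size 3):
  Gamma_p = [[1.4931, -0.1127, 0.4091], [-0.1127, 1.4931, -0.1127], [0.4091, -0.1127, 1.4931]]
  r_p     = [-0.1127, 0.4091, -0.7729]
Written out (R1..R3):
  (R1) 1.4931 phi_1 - 0.1127 phi_2 + 0.4091 phi_3 = -0.1127
  (R2) -0.1127 phi_1 + 1.4931 phi_2 - 0.1127 phi_3 = 0.4091
  (R3) 0.4091 phi_1 - 0.1127 phi_2 + 1.4931 phi_3 = -0.7729
Gaussian elimination:
  R2 <- R2 - (-0.1127/1.4931) R1 = R2 - (-0.075481) R1:  1.484593 phi_2 - 0.081821 phi_3 = 0.400593
  R3 <- R3 - (0.4091/1.4931) R1 = R3 - (0.273994) R1:  -0.081821 phi_2 + 1.381009 phi_3 = -0.742021
  R3 <- R3 - (-0.081821/1.484593) R2 = R3 - (-0.055113) R2:  1.3765 phi_3 = -0.719943
Back-substitution:
  phi_hat_3 = -0.719943 / 1.3765 = -0.523024
  phi_hat_2 = (0.400593 - (-0.081821)(-0.523024)) / 1.484593 = 0.241008
  phi_hat_1 = (-0.1127 - (-0.1127)(0.241008) - (0.4091)(-0.523024)) / 1.4931 = 0.086016
So phi_hat = [0.0860, 0.2410, -0.5230].
Therefore phi_hat_3 = -0.5230.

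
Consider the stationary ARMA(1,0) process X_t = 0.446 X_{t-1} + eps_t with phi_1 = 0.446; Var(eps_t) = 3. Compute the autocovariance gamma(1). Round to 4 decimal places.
\gamma(1) = 1.6702

Multiply the model equation by X_{t-k} and take expectations. With theta_0 = psi_0 = 1 and psi_j the MA(infinity) weights, this gives
  gamma(k) - sum_i phi_i gamma(k-i) = c_k,
  c_k = sigma^2 * sum_{j=k..q} theta_j psi_{j-k}   (c_k = 0 for k > q),
using gamma(-m) = gamma(m).
Pure AR (q = 0): c_0 = sigma^2 = 3, c_k = 0 for k >= 1.
Equations for k = 0 and k = 1 (AR order 1):
  gamma(0) = phi_1 gamma(1) + c_0
  gamma(1) = phi_1 gamma(0) + c_1
Substituting the second into the first: gamma(0) (1 - phi_1^2) = c_0 + phi_1 c_1, so
  gamma(0) = c_0 / (1 - phi_1^2) = 3 / (1 - (0.446)^2) = 3 / 0.801084 = 3.744926.
  gamma(1) = phi_1 gamma(0) = (0.446)(3.744926) = 1.670237.
Therefore gamma(1) = 1.6702 (to 4 decimal places).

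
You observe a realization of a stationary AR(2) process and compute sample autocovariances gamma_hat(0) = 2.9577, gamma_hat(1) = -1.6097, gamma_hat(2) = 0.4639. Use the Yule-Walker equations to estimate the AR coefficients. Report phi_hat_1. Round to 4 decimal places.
\hat\phi_{1} = -0.6520

The Yule-Walker equations for an AR(p) process read, in matrix form,
  Gamma_p phi = r_p,   with   (Gamma_p)_{ij} = gamma(|i - j|),
                       (r_p)_i = gamma(i),   i,j = 1..p.
Substitute the sample gammas (Toeplitz matrix and right-hand side of size 2):
  Gamma_p = [[2.9577, -1.6097], [-1.6097, 2.9577]]
  r_p     = [-1.6097, 0.4639]
Written out:
  2.9577 phi_1 - 1.6097 phi_2 = -1.6097
  -1.6097 phi_1 + 2.9577 phi_2 = 0.4639
Solve by Cramer's rule:
  det = gamma(0)^2 - gamma(1)^2 = (2.9577)^2 - (-1.6097)^2 = 8.74798929 - 2.59113409 = 6.1568552
  phi_hat_1 = [gamma(1) gamma(0) - gamma(1) gamma(2)] / det = [(-1.6097)(2.9577) - (-1.6097)(0.4639)] / 6.1568552 = -4.01426986 / 6.1568552 = -0.652
  phi_hat_2 = [gamma(0) gamma(2) - gamma(1)^2] / det = [(2.9577)(0.4639) - (-1.6097)^2] / 6.1568552 = -1.21905706 / 6.1568552 = -0.198
So phi_hat = [-0.6520, -0.1980].
Therefore phi_hat_1 = -0.6520.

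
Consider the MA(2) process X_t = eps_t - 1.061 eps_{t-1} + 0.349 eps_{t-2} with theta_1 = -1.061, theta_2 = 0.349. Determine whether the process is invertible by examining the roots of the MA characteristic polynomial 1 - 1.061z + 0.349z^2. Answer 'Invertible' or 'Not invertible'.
\text{Invertible}

The MA(q) characteristic polynomial is P(z) = 1 - 1.061z + 0.349z^2.
Invertibility requires all roots to lie outside the unit circle, i.e. |z| > 1 for every root.
Set 1 + (-1.061) z + (0.349) z^2 = 0, i.e. a z^2 + b z + c = 0 with a = 0.349, b = -1.061, c = 1.
Discriminant D = b^2 - 4ac = (-1.061)^2 - 4*(0.349)*1 = 1.125721 - (1.396) = -0.270279.
D < 0, so the roots are the complex-conjugate pair z = (-b +/- i sqrt(-D)) / (2a) = 1.5201 +/- 0.7448i.
For a conjugate pair |z|^2 = z * conj(z) = (product of roots) = c/a = 1/(0.349) = 2.86533, so |z| = sqrt(2.86533) = 1.6927 for both roots.
Moduli of all roots: 1.6927, 1.6927.
All moduli strictly greater than 1? Yes.
Verdict: Invertible.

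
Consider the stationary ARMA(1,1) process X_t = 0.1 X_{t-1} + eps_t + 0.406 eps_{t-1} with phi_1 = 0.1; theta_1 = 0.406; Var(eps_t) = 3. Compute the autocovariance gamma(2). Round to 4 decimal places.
\gamma(2) = 0.1596

Multiply the model equation by X_{t-k} and take expectations. With theta_0 = psi_0 = 1 and psi_j the MA(infinity) weights, this gives
  gamma(k) - sum_i phi_i gamma(k-i) = c_k,
  c_k = sigma^2 * sum_{j=k..q} theta_j psi_{j-k}   (c_k = 0 for k > q),
using gamma(-m) = gamma(m).
psi-weights needed (psi_j = theta_j + sum_i phi_i psi_{j-i}):
  psi_1 = theta_1 + phi_1 = 0.406 + (0.1) = 0.506
Right-hand sides:
  c_0 = sigma^2 (1 + theta_1 psi_1) = 3 * (1 + (0.406)(0.506)) = 3 * 1.205436 = 3.616308
  c_1 = sigma^2 theta_1 = 3 * (0.406) = 1.218
  c_2 = 0
Equations for k = 0 and k = 1 (AR order 1):
  gamma(0) = phi_1 gamma(1) + c_0
  gamma(1) = phi_1 gamma(0) + c_1
Substituting the second into the first: gamma(0) (1 - phi_1^2) = c_0 + phi_1 c_1, so
  gamma(0) = (c_0 + phi_1 c_1) / (1 - phi_1^2) = (3.616308 + (0.1)(1.218)) / (1 - (0.1)^2) = 3.738108 / 0.99 = 3.775867.
  gamma(1) = phi_1 gamma(0) + c_1 = (0.1)(3.775867) + (1.218) = 1.595587.
For k = 2 (> q): gamma(2) = phi_1 gamma(1) = (0.1)(1.595587) = 0.159559.
Therefore gamma(2) = 0.1596 (to 4 decimal places).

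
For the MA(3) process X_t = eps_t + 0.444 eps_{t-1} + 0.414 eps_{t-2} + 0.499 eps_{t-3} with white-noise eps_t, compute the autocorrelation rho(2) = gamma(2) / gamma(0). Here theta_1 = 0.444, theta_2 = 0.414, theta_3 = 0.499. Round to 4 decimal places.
\rho(2) = 0.3929

For an MA(q) process with theta_0 = 1, the autocovariance is
  gamma(k) = sigma^2 * sum_{i=0..q-k} theta_i * theta_{i+k},
and rho(k) = gamma(k) / gamma(0). Sigma^2 cancels.
  numerator   = (1)*(0.414) + (0.444)*(0.499) = 0.635556.
  denominator = (1)^2 + (0.444)^2 + (0.414)^2 + (0.499)^2 = 1.617533.
  rho(2) = 0.635556 / 1.617533 = 0.3929.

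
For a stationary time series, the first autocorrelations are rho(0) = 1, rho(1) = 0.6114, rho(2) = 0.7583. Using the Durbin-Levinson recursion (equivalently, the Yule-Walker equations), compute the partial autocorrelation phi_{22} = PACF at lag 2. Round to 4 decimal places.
\phi_{22} = 0.6140

The PACF at lag k is phi_{kk}, the last component of the solution
to the Yule-Walker system G_k phi = r_k where
  (G_k)_{ij} = rho(|i - j|), (r_k)_i = rho(i), i,j = 1..k.
Equivalently, Durbin-Levinson gives phi_{kk} iteratively:
  phi_{11} = rho(1)
  phi_{kk} = [rho(k) - sum_{j=1..k-1} phi_{k-1,j} rho(k-j)]
            / [1 - sum_{j=1..k-1} phi_{k-1,j} rho(j)],
  phi_{k,j} = phi_{k-1,j} - phi_{kk} phi_{k-1,k-j},  j = 1..k-1.
Step k = 1:
  phi_11 = rho(1) = 0.6114.
Step k = 2:
  phi_22 = [rho(2) - phi_11 rho(1)] / [1 - phi_11 rho(1)] = [0.7583 - (0.6114)(0.6114)] / [1 - (0.6114)(0.6114)]
         = 0.38449004 / 0.62619004 = 0.614.
Therefore phi_{22} = 0.6140.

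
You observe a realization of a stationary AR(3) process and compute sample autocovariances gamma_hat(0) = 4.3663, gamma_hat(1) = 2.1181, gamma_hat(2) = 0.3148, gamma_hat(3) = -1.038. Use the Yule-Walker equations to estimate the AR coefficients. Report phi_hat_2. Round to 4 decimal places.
\hat\phi_{2} = -0.0710

The Yule-Walker equations for an AR(p) process read, in matrix form,
  Gamma_p phi = r_p,   with   (Gamma_p)_{ij} = gamma(|i - j|),
                       (r_p)_i = gamma(i),   i,j = 1..p.
Substitute the sample gammas (Toeplitz matrix and right-hand side of size 3):
  Gamma_p = [[4.3663, 2.1181, 0.3148], [2.1181, 4.3663, 2.1181], [0.3148, 2.1181, 4.3663]]
  r_p     = [2.1181, 0.3148, -1.038]
Written out (R1..R3):
  (R1) 4.3663 phi_1 + 2.1181 phi_2 + 0.3148 phi_3 = 2.1181
  (R2) 2.1181 phi_1 + 4.3663 phi_2 + 2.1181 phi_3 = 0.3148
  (R3) 0.3148 phi_1 + 2.1181 phi_2 + 4.3663 phi_3 = -1.038
Gaussian elimination:
  R2 <- R2 - (2.1181/4.3663) R1 = R2 - (0.485102) R1:  3.338806 phi_2 + 1.96539 phi_3 = -0.712694
  R3 <- R3 - (0.3148/4.3663) R1 = R3 - (0.072098) R1:  1.96539 phi_2 + 4.343604 phi_3 = -1.19071
  R3 <- R3 - (1.96539/3.338806) R2 = R3 - (0.588651) R2:  3.186676 phi_3 = -0.771182
Back-substitution:
  phi_hat_3 = -0.771182 / 3.186676 = -0.242002
  phi_hat_2 = (-0.712694 - (1.96539)(-0.242002)) / 3.338806 = -0.071003
  phi_hat_1 = (2.1181 - (2.1181)(-0.071003) - (0.3148)(-0.242002)) / 4.3663 = 0.536993
So phi_hat = [0.5370, -0.0710, -0.2420].
Therefore phi_hat_2 = -0.0710.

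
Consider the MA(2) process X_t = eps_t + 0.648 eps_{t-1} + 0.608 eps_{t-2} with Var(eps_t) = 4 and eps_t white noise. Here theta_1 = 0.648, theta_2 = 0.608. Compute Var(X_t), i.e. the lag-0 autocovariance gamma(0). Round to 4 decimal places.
\gamma(0) = 7.1583

For an MA(q) process X_t = eps_t + sum_i theta_i eps_{t-i} with
Var(eps_t) = sigma^2, the variance is
  gamma(0) = sigma^2 * (1 + sum_i theta_i^2).
  sum_i theta_i^2 = (0.648)^2 + (0.608)^2 = 0.419904 + 0.369664 = 0.789568.
  gamma(0) = 4 * (1 + 0.789568) = 4 * 1.789568 = 7.158272, which rounds to 7.1583.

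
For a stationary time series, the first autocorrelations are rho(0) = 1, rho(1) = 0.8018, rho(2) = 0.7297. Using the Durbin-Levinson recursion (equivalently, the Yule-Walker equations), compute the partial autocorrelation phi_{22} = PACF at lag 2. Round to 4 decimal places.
\phi_{22} = 0.2431

The PACF at lag k is phi_{kk}, the last component of the solution
to the Yule-Walker system G_k phi = r_k where
  (G_k)_{ij} = rho(|i - j|), (r_k)_i = rho(i), i,j = 1..k.
Equivalently, Durbin-Levinson gives phi_{kk} iteratively:
  phi_{11} = rho(1)
  phi_{kk} = [rho(k) - sum_{j=1..k-1} phi_{k-1,j} rho(k-j)]
            / [1 - sum_{j=1..k-1} phi_{k-1,j} rho(j)],
  phi_{k,j} = phi_{k-1,j} - phi_{kk} phi_{k-1,k-j},  j = 1..k-1.
Step k = 1:
  phi_11 = rho(1) = 0.8018.
Step k = 2:
  phi_22 = [rho(2) - phi_11 rho(1)] / [1 - phi_11 rho(1)] = [0.7297 - (0.8018)(0.8018)] / [1 - (0.8018)(0.8018)]
         = 0.08681676 / 0.35711676 = 0.2431.
Therefore phi_{22} = 0.2431.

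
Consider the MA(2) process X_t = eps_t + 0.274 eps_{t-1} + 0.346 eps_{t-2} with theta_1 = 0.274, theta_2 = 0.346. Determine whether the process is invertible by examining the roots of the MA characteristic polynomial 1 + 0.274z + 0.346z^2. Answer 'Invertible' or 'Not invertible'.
\text{Invertible}

The MA(q) characteristic polynomial is P(z) = 1 + 0.274z + 0.346z^2.
Invertibility requires all roots to lie outside the unit circle, i.e. |z| > 1 for every root.
Set 1 + (0.274) z + (0.346) z^2 = 0, i.e. a z^2 + b z + c = 0 with a = 0.346, b = 0.274, c = 1.
Discriminant D = b^2 - 4ac = (0.274)^2 - 4*(0.346)*1 = 0.075076 - (1.384) = -1.308924.
D < 0, so the roots are the complex-conjugate pair z = (-b +/- i sqrt(-D)) / (2a) = -0.396 +/- 1.6533i.
For a conjugate pair |z|^2 = z * conj(z) = (product of roots) = c/a = 1/(0.346) = 2.890173, so |z| = sqrt(2.890173) = 1.7001 for both roots.
Moduli of all roots: 1.7001, 1.7001.
All moduli strictly greater than 1? Yes.
Verdict: Invertible.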